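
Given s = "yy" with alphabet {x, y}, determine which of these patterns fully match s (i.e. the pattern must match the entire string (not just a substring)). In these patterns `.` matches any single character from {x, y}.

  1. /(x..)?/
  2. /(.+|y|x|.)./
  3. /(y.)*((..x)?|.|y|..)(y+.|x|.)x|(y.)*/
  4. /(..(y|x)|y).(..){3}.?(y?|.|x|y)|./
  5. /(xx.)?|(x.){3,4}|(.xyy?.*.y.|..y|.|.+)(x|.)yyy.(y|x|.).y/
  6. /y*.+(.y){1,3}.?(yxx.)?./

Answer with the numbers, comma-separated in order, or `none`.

2, 3

1 → no match
2 → match
3 → match
4 → no match
5 → no match
6 → no match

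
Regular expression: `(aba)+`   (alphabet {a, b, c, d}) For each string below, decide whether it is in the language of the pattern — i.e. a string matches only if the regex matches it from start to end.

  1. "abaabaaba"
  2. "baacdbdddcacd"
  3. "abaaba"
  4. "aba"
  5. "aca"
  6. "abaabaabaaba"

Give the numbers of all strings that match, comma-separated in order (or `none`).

1, 3, 4, 6

1 → match
2 → no match — must start with "aba"
3 → match
4 → match
5 → no match — must start with "aba"
6 → match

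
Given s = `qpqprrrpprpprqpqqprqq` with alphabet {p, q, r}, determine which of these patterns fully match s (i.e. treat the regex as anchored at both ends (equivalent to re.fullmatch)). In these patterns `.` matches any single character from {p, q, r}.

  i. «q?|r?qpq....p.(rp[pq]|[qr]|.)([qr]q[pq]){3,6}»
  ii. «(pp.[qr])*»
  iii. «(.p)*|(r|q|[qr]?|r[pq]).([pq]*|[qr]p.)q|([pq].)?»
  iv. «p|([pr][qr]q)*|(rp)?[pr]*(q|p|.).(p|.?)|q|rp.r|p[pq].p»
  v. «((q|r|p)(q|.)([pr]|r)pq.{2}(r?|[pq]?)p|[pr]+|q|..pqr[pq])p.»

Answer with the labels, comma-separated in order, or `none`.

i → match
ii → no match
iii → no match
iv → no match
v → no match

i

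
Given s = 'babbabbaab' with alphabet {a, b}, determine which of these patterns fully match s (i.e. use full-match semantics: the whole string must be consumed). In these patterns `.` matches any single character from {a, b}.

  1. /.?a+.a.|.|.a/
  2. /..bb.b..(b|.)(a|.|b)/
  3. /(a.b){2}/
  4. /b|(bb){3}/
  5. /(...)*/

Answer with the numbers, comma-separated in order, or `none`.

2

1 → no match
2 → match
3 → no match — must start with 'a'
4 → no match
5 → no match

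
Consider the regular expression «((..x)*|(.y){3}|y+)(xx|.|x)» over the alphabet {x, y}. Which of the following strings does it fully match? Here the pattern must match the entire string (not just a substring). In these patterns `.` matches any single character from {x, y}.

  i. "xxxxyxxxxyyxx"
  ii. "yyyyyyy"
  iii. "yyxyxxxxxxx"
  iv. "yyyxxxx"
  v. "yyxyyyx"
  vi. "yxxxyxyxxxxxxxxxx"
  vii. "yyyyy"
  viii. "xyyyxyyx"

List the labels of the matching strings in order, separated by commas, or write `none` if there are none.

i → match
ii → match
iii → match
iv → no match
v → match
vi → match
vii → match
viii → no match

i, ii, iii, v, vi, vii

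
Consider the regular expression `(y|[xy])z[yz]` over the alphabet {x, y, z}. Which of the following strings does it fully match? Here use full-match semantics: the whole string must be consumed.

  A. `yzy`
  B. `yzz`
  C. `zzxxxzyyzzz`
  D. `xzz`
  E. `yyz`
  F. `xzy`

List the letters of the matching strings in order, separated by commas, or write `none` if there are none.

A, B, D, F

A → match
B → match
C → no match
D → match
E → no match
F → match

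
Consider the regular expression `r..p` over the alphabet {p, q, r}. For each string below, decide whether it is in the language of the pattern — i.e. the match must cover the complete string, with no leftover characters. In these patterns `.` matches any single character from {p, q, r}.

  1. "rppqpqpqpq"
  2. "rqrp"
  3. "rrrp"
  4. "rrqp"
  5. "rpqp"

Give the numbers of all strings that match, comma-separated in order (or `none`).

1 → no match — must end with "p"
2 → match
3 → match
4 → match
5 → match

2, 3, 4, 5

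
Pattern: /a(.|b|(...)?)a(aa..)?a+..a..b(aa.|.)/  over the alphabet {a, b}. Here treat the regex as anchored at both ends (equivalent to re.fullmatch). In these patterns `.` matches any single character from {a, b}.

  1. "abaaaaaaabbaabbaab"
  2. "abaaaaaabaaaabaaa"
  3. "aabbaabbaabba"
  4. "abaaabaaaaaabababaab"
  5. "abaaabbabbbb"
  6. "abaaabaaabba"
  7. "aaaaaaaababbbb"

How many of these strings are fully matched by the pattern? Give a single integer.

7

1 → match
2 → match
3 → match
4 → match
5. "abaaabbabbbb" → match
6. "abaaabaaabba" → match
7 → match
Total matched: 7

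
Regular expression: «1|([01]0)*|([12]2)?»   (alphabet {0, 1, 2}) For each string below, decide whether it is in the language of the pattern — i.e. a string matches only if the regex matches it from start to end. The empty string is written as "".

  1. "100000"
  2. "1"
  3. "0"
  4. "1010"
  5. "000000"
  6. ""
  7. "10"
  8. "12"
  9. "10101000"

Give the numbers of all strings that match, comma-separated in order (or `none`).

1. "100000" → match
2. "1" → match
3. "0" → no match
4. "1010" → match
5. "000000" → match
6. "" → match
7. "10" → match
8. "12" → match
9. "10101000" → match

1, 2, 4, 5, 6, 7, 8, 9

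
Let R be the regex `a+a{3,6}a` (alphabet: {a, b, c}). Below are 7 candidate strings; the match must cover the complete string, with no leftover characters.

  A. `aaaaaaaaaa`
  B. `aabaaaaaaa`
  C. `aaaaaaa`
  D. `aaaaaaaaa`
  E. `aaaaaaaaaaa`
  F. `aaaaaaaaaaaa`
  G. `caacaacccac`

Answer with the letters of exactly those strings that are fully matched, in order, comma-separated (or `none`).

A → match
B → no match
C → match
D → match
E → match
F → match
G → no match — must start with `a`

A, C, D, E, F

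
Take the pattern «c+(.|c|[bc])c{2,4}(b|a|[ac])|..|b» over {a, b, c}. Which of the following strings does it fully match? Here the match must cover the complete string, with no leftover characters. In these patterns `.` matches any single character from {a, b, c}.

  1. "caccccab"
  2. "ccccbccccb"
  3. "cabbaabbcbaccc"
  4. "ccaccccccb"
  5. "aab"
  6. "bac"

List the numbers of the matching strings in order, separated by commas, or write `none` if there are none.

1. "caccccab" → no match
2. "ccccbccccb" → match
3 → no match
4. "ccaccccccb" → no match
5. "aab" → no match
6. "bac" → no match

2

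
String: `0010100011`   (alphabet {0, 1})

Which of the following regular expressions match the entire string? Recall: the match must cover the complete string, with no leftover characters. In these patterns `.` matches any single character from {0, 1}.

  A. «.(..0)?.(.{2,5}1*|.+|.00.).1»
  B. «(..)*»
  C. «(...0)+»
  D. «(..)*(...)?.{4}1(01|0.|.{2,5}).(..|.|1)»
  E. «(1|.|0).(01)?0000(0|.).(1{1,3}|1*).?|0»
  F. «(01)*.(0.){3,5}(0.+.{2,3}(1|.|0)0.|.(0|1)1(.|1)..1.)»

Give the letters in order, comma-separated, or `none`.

A, B, D

A → match
B → match
C → no match — must end with `0`
D → match
E → no match
F → no match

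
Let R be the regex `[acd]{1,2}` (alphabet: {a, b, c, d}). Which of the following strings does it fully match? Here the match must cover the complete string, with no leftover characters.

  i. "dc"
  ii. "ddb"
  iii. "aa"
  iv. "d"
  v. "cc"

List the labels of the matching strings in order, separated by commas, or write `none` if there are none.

i, iii, iv, v

i → match
ii → no match
iii → match
iv → match
v → match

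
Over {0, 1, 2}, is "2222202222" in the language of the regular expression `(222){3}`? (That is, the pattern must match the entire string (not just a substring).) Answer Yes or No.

No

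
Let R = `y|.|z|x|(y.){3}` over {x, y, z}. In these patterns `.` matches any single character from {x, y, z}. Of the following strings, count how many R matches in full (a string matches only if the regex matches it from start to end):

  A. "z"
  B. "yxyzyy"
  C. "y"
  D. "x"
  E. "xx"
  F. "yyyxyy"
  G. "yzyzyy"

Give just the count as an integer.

6

A → match
B → match
C → match
D → match
E → no match
F → match
G → match
Total matched: 6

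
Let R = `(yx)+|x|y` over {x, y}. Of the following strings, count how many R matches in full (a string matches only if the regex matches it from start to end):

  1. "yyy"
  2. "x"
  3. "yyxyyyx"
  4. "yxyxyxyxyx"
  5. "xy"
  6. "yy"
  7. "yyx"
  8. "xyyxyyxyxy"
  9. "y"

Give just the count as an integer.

1 → no match
2 → match
3 → no match
4 → match
5 → no match
6 → no match
7 → no match
8 → no match
9 → match
Total matched: 3

3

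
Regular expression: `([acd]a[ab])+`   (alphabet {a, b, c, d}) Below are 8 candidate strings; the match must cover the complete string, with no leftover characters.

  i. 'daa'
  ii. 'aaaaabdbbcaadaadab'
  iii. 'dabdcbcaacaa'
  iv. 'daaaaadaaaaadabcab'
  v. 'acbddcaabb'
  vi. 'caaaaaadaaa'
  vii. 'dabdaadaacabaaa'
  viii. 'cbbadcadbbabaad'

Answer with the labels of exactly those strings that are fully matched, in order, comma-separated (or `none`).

i → match
ii → no match
iii → no match
iv → match
v → no match
vi → no match
vii → match
viii → no match

i, iv, vii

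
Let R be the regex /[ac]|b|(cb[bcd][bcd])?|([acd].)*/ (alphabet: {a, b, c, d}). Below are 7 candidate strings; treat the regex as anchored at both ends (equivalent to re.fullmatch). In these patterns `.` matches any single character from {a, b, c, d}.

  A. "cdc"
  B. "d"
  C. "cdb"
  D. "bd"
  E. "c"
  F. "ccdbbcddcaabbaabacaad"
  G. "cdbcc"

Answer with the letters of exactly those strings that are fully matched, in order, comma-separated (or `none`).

E

A. "cdc" → no match
B. "d" → no match
C. "cdb" → no match
D. "bd" → no match
E. "c" → match
F → no match
G. "cdbcc" → no match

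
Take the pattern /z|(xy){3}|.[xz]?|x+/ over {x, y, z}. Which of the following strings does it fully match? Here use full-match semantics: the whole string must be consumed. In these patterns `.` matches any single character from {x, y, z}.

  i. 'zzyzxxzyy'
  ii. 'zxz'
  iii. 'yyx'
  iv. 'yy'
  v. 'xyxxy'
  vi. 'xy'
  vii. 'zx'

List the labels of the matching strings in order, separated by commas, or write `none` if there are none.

i → no match
ii → no match
iii → no match
iv → no match
v → no match
vi → no match
vii → match

vii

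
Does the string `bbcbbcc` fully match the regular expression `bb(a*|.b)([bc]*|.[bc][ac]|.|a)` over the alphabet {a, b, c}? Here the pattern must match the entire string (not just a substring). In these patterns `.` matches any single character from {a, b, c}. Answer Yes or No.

Yes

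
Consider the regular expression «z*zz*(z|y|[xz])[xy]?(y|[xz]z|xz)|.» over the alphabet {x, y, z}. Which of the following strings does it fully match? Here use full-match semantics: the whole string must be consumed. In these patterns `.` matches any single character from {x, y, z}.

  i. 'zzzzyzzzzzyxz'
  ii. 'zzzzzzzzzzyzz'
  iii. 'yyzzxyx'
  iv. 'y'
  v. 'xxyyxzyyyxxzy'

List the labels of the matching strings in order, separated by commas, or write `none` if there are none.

i → no match
ii → match
iii → no match
iv → match
v → no match

ii, iv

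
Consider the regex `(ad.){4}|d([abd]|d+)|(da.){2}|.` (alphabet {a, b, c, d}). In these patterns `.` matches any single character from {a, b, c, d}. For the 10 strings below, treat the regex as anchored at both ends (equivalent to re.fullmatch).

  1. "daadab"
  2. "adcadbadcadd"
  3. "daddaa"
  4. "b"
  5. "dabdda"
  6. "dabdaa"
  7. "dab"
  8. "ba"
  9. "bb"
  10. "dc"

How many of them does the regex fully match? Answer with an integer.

1 → match
2 → match
3 → match
4 → match
5 → no match
6 → match
7 → no match
8 → no match
9 → no match
10 → no match
Total matched: 5

5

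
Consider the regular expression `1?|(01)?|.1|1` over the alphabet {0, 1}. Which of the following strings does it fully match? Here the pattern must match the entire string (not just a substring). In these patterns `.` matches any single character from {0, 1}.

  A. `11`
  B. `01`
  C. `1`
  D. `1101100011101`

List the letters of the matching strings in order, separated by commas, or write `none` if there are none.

A → match
B → match
C → match
D → no match

A, B, C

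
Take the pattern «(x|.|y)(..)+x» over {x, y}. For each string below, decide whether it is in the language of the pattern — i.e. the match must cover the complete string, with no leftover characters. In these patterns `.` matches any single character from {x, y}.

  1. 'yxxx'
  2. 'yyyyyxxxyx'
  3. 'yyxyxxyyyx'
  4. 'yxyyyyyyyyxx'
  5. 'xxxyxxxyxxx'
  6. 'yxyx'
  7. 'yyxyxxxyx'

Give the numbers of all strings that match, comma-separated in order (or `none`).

1 → match
2 → match
3 → match
4 → match
5 → no match
6 → match
7 → no match

1, 2, 3, 4, 6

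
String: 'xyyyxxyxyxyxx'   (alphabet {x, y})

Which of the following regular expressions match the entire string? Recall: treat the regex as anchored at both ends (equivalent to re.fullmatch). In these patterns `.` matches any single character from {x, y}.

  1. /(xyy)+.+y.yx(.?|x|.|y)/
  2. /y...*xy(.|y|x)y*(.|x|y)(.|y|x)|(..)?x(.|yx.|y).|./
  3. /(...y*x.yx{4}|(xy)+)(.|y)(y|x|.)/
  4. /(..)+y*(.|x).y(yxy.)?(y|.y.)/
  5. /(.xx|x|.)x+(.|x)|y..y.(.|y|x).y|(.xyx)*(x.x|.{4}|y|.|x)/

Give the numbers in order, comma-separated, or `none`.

1 → match
2 → no match
3 → no match
4 → no match
5 → no match

1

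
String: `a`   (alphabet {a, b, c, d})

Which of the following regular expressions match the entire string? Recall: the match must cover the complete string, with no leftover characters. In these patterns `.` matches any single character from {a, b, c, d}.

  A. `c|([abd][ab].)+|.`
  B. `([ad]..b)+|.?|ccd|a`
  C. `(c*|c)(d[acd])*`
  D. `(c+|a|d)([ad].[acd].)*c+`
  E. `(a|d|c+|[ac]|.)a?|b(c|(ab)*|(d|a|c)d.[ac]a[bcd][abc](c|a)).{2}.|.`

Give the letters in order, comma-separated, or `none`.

A → match
B → match
C → no match
D → no match — must end with `c`
E → match

A, B, E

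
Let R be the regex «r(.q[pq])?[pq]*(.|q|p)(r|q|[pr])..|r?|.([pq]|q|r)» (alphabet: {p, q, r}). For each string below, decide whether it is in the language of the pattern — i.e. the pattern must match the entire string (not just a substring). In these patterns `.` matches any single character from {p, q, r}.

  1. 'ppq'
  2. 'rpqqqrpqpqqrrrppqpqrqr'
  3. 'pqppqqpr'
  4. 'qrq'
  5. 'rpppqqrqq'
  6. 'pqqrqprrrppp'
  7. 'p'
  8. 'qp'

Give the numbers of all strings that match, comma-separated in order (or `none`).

1 → no match
2 → no match
3 → no match
4 → no match
5 → match
6 → no match
7 → no match
8 → match

5, 8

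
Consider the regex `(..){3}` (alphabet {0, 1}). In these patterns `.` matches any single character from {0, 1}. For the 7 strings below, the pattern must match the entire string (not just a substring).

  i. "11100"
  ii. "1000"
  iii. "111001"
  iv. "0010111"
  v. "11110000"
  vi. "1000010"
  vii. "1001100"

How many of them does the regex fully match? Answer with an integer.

1

i → no match
ii → no match
iii → match
iv → no match
v → no match
vi → no match
vii → no match
Total matched: 1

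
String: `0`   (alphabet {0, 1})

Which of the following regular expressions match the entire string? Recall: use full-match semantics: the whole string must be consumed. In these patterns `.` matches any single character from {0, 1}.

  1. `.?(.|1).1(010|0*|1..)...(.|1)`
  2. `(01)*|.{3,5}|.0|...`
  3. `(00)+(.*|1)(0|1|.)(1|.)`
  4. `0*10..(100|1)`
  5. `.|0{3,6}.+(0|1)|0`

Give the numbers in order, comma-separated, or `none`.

1 → no match
2 → no match
3 → no match — must start with `00`
4 → no match
5 → match

5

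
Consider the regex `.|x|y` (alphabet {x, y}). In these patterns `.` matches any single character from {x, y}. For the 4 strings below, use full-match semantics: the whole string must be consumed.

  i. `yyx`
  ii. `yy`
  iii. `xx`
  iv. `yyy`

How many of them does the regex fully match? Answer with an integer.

i → no match
ii → no match
iii → no match
iv → no match
Total matched: 0

0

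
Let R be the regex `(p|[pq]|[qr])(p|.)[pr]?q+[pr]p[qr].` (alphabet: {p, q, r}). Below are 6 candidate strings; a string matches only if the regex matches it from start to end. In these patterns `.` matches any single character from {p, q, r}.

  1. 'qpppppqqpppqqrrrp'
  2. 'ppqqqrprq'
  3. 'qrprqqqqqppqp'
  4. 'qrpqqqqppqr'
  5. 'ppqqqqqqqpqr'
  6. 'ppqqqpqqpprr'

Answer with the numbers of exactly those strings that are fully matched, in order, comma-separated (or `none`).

2, 4

1 → no match
2. 'ppqqqrprq' → match
3 → no match
4. 'qrpqqqqppqr' → match
5. 'ppqqqqqqqpqr' → no match
6. 'ppqqqpqqpprr' → no match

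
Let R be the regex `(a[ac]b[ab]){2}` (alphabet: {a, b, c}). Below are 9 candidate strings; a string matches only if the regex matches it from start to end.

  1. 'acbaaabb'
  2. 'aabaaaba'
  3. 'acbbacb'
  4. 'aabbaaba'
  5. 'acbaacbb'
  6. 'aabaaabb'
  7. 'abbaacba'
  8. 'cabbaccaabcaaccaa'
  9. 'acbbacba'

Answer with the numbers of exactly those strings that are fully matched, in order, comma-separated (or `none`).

1 → match
2 → match
3 → no match
4 → match
5 → match
6 → match
7 → no match
8 → no match — must start with 'a'
9 → match

1, 2, 4, 5, 6, 9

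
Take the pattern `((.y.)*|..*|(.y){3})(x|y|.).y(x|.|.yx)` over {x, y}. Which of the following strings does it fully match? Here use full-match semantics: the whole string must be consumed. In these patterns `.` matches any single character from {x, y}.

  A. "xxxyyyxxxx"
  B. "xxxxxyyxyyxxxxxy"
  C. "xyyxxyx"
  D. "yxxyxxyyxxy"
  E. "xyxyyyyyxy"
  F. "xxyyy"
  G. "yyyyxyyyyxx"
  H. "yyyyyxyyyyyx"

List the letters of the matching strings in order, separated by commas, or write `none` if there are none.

A → no match
B → no match
C → match
D → no match
E → no match
F → match
G → no match
H → match

C, F, H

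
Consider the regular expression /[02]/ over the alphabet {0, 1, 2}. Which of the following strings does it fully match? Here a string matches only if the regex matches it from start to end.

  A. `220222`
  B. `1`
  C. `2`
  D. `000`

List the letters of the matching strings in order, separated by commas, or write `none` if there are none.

C

A. `220222` → no match
B. `1` → no match
C. `2` → match
D. `000` → no match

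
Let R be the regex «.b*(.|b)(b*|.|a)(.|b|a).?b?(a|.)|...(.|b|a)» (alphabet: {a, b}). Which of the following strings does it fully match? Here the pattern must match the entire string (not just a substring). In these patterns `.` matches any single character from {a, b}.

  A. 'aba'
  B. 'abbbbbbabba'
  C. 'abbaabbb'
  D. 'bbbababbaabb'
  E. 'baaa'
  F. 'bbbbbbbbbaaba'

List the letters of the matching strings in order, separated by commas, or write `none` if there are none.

B, C, E, F

A → no match
B → match
C → match
D → no match
E → match
F → match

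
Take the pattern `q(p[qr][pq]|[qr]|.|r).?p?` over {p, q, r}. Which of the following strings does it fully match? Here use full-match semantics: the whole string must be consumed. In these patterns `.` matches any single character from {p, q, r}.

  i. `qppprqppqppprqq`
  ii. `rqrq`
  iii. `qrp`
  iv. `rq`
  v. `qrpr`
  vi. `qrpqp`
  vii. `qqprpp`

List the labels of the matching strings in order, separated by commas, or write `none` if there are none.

i → no match
ii. `rqrq` → no match — must start with `q`
iii. `qrp` → match
iv. `rq` → no match — must start with `q`
v. `qrpr` → no match
vi. `qrpqp` → no match
vii. `qqprpp` → no match

iii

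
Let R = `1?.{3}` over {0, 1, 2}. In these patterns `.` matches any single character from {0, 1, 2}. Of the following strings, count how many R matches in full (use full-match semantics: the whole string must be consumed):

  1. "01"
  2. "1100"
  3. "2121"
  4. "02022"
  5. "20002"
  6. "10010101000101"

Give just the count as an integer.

1. "01" → no match
2. "1100" → match
3. "2121" → no match
4. "02022" → no match
5. "20002" → no match
6 → no match
Total matched: 1

1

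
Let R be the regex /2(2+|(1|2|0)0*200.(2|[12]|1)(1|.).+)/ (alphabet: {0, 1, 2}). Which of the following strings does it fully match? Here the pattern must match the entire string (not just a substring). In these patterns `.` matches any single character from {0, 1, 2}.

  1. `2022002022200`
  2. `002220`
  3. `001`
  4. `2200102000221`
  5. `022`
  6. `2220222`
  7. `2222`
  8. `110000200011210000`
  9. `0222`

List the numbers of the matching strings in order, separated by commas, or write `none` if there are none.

7

1 → no match
2 → no match — must start with `2`
3 → no match — must start with `2`
4 → no match
5 → no match — must start with `2`
6 → no match
7 → match
8 → no match — must start with `2`
9 → no match — must start with `2`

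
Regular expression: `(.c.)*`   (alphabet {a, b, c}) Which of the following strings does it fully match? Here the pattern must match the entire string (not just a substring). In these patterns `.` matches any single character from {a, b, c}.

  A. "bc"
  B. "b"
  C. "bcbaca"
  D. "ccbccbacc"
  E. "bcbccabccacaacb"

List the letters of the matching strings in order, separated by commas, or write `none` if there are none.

A → no match
B → no match
C → match
D → match
E → match

C, D, E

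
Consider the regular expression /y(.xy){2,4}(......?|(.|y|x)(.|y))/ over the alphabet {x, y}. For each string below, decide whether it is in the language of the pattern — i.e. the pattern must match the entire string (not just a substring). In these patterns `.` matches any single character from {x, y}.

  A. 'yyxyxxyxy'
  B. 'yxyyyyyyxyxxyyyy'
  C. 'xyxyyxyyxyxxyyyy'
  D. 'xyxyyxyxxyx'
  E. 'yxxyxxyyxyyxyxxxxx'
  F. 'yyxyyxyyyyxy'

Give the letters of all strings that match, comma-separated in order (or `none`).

A → match
B → no match
C → no match — must start with 'y'
D → no match — must start with 'y'
E → match
F → match

A, E, F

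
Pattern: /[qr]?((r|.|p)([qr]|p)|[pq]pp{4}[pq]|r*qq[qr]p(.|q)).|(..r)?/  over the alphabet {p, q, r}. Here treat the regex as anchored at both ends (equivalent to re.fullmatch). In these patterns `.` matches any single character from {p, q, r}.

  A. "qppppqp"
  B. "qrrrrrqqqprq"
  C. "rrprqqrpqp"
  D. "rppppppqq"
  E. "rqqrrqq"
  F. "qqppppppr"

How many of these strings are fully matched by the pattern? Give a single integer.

3

A → no match
B → match
C → no match
D → match
E → no match
F → match
Total matched: 3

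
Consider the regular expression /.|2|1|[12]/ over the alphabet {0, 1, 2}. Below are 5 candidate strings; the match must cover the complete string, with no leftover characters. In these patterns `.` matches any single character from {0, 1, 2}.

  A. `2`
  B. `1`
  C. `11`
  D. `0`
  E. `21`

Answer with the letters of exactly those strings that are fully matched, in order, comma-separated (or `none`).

A → match
B → match
C → no match
D → match
E → no match

A, B, D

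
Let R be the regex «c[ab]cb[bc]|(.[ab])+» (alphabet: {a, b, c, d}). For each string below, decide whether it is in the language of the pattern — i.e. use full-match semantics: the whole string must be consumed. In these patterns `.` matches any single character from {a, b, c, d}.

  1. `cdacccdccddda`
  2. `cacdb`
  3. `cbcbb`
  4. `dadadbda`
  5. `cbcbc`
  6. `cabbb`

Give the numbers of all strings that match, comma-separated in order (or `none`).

3, 4, 5

1 → no match
2 → no match
3 → match
4 → match
5 → match
6 → no match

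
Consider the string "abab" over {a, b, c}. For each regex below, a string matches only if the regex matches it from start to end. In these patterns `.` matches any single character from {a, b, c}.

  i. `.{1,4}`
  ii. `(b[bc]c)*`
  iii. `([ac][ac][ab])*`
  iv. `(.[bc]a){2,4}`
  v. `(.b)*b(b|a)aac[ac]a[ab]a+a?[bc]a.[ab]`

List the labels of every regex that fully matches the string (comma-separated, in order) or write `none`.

i

i → match
ii → no match
iii → no match
iv → no match — must end with "a"
v → no match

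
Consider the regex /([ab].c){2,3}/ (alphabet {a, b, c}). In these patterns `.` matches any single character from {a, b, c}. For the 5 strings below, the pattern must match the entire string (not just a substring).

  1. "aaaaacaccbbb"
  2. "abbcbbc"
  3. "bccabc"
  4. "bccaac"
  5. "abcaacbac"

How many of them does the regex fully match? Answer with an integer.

3

1 → no match — must end with "c"
2 → no match
3 → match
4 → match
5 → match
Total matched: 3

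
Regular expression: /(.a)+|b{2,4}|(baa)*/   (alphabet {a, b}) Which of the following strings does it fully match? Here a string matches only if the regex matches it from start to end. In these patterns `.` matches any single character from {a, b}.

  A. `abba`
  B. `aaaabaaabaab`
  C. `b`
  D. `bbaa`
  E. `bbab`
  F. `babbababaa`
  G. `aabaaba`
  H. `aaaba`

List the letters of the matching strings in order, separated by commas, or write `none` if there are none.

none

A → no match
B → no match
C → no match
D → no match
E → no match
F → no match
G → no match
H → no match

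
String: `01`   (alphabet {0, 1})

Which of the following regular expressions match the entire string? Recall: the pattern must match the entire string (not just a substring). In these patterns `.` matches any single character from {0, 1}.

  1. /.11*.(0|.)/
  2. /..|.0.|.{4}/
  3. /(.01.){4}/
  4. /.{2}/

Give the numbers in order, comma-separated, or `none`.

1 → no match
2 → match
3 → no match
4 → match

2, 4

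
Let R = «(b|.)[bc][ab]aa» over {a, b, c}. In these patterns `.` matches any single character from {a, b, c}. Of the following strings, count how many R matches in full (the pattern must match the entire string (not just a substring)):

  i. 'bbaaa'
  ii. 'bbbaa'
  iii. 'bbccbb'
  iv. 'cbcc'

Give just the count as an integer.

2

i → match
ii → match
iii → no match — must end with 'aa'
iv → no match — must end with 'aa'
Total matched: 2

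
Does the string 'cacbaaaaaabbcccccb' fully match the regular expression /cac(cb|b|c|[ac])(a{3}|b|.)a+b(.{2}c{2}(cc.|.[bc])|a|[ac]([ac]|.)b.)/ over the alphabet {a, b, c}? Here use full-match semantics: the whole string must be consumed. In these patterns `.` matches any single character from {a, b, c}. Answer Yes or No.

Yes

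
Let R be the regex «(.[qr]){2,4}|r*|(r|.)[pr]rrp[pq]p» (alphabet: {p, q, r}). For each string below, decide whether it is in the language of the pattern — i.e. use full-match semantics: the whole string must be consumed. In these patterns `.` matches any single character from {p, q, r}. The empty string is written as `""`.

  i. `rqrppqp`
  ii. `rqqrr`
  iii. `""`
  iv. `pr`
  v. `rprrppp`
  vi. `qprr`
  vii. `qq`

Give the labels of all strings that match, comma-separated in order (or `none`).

i → no match
ii → no match
iii → match
iv → no match
v → match
vi → no match
vii → no match

iii, v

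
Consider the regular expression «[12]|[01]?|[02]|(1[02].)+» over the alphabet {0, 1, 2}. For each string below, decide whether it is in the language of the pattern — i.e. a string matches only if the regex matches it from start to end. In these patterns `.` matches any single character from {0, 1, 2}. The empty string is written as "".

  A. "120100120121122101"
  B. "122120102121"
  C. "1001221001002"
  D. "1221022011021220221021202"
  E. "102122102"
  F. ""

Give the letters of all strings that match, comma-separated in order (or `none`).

A → match
B. "122120102121" → match
C → no match
D → no match
E. "102122102" → match
F. "" → match

A, B, E, F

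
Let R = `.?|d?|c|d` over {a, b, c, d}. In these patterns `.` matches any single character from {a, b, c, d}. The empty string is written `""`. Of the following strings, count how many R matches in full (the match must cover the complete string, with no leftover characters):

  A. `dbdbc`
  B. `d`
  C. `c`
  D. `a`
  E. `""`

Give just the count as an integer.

4

A → no match
B → match
C → match
D → match
E → match
Total matched: 4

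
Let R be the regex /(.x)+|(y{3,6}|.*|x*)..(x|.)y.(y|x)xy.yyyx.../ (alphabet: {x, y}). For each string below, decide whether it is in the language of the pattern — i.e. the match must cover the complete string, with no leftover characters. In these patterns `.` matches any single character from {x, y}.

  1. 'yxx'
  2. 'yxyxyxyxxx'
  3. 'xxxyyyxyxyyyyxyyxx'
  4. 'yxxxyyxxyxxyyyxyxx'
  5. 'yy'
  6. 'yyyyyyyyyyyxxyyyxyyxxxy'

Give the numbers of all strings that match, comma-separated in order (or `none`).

2

1. 'yxx' → no match
2. 'yxyxyxyxxx' → match
3 → no match
4 → no match
5. 'yy' → no match
6 → no match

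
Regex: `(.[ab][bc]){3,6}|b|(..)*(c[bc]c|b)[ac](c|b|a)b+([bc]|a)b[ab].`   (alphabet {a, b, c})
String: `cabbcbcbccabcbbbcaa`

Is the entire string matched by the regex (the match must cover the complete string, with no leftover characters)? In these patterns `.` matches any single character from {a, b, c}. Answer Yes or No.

No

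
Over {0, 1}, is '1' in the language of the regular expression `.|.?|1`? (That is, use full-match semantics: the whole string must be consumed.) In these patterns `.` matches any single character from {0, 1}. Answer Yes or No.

Yes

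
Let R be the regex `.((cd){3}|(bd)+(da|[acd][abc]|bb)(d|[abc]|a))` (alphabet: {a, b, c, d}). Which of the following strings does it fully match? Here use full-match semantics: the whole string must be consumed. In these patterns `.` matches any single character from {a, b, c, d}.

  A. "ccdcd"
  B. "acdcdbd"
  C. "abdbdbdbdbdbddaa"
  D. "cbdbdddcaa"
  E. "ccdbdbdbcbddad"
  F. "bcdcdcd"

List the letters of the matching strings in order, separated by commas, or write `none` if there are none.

C, F

A → no match
B → no match
C → match
D → no match
E → no match
F → match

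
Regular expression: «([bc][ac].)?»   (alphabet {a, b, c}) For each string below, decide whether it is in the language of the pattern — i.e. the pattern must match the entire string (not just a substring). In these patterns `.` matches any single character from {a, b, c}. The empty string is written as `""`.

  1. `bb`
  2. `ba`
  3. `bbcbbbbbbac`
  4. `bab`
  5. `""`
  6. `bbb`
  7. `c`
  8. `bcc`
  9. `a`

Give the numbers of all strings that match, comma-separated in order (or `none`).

4, 5, 8

1. `bb` → no match
2. `ba` → no match
3. `bbcbbbbbbac` → no match
4. `bab` → match
5. `""` → match
6. `bbb` → no match
7. `c` → no match
8. `bcc` → match
9. `a` → no match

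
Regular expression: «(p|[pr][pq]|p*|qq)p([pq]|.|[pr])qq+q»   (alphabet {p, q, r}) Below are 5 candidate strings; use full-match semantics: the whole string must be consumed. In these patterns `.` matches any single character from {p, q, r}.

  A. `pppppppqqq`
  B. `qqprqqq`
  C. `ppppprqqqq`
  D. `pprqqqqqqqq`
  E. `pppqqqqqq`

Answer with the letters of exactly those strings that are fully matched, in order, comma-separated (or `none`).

A → match
B → match
C → match
D → match
E → match

A, B, C, D, E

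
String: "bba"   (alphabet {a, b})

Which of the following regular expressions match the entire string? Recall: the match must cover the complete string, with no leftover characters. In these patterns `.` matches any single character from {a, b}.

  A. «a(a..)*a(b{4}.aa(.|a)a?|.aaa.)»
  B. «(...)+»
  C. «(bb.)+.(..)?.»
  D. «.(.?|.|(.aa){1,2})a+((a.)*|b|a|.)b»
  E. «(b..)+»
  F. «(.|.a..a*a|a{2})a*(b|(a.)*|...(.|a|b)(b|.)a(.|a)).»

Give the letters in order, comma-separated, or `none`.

A → no match — must start with "a"
B → match
C → no match
D → no match — must end with "b"
E → match
F → match

B, E, F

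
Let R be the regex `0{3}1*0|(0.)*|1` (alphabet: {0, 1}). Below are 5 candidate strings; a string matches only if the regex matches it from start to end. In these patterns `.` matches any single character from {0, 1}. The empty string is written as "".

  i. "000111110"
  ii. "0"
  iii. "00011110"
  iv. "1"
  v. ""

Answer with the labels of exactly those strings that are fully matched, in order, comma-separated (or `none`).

i → match
ii → no match
iii → match
iv → match
v → match

i, iii, iv, v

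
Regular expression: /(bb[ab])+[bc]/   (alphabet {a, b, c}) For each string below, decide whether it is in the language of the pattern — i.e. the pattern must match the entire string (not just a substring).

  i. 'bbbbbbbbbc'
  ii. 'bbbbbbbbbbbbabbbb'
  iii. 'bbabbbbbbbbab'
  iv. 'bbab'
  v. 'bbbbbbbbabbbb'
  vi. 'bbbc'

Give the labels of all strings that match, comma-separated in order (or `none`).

i → match
ii → no match
iii → match
iv → match
v → match
vi → match

i, iii, iv, v, vi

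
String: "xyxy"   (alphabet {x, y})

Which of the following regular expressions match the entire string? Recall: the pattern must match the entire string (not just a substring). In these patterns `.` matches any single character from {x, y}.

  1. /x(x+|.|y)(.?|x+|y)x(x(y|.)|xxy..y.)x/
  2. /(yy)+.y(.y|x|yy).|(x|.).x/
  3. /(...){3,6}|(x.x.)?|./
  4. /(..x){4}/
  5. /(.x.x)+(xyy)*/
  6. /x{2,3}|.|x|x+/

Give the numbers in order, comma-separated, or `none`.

1 → no match — must end with "x"
2 → no match
3 → match
4 → no match — must end with "x"
5 → no match
6 → no match

3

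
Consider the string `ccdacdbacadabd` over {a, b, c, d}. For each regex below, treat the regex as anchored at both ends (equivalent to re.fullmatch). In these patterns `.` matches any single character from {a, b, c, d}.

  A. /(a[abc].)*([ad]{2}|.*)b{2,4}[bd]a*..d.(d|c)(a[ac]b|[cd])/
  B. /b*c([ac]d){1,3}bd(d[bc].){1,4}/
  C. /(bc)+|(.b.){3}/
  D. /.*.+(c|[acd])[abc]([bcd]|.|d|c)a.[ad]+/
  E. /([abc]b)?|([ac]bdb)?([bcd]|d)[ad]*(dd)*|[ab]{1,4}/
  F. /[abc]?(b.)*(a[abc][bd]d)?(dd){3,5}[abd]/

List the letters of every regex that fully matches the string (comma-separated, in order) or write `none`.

D

A → no match
B → no match
C → no match
D → match
E → no match
F → no match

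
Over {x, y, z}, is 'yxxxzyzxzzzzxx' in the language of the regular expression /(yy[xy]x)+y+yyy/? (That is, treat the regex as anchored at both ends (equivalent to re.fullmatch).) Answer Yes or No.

No

Every match must start with 'yy', but 'yxxxzyzxzzzzxx' does not.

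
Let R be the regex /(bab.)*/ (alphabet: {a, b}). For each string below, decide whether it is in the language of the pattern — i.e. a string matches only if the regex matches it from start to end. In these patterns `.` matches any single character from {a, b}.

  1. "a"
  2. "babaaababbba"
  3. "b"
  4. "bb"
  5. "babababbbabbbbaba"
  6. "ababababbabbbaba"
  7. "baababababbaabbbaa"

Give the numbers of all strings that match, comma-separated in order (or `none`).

1. "a" → no match
2. "babaaababbba" → no match
3. "b" → no match
4. "bb" → no match
5 → no match
6 → no match
7 → no match

none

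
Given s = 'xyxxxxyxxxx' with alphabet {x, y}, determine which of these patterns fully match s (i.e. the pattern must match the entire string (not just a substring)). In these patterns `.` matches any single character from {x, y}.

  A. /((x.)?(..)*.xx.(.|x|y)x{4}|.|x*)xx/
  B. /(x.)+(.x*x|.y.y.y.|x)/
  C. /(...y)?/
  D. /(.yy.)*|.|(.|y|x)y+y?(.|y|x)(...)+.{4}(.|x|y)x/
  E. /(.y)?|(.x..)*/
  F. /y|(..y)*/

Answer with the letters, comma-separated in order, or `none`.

A → no match
B → match
C → no match
D → no match
E → no match
F → no match

B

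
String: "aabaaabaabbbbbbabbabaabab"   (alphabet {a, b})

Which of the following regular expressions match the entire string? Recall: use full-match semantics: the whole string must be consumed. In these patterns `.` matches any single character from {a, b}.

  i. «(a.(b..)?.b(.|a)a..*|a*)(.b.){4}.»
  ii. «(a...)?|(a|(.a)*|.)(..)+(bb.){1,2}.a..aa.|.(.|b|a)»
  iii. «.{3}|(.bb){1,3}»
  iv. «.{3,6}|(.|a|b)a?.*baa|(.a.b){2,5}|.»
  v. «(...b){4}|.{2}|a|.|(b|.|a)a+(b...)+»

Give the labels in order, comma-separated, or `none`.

i

i → match
ii → no match
iii → no match
iv → no match
v → no match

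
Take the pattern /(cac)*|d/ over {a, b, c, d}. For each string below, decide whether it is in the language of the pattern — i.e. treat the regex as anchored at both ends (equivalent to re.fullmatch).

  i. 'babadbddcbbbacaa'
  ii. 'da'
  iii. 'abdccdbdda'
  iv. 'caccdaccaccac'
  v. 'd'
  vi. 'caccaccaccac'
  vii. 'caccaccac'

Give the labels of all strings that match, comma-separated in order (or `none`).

v, vi, vii

i → no match
ii → no match
iii → no match
iv → no match
v → match
vi → match
vii → match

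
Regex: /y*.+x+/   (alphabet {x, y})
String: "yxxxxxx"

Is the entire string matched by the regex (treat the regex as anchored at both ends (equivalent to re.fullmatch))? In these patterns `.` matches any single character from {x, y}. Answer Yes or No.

Yes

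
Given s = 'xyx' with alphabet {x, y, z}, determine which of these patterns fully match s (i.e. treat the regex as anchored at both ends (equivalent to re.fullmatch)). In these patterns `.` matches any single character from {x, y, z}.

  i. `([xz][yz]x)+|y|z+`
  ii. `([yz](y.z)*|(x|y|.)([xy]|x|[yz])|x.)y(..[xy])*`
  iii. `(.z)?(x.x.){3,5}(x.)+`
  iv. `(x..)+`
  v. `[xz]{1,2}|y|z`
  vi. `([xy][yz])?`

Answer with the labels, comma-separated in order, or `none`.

i → match
ii → no match
iii → no match
iv → match
v → no match
vi → no match

i, iv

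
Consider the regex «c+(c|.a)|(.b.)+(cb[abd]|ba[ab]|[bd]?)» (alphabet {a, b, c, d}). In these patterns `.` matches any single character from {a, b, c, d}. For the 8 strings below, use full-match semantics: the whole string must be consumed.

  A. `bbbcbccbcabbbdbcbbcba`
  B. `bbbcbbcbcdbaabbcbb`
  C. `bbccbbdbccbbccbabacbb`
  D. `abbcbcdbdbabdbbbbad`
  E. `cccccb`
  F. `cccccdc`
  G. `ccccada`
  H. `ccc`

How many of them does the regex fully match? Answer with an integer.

A → no match
B → match
C → no match
D → no match
E → no match
F → no match
G → no match
H → match
Total matched: 2

2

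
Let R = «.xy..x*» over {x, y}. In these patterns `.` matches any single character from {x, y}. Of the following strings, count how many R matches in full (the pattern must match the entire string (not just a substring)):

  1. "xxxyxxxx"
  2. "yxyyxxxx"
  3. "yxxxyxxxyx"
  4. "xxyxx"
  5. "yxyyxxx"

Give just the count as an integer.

3

1 → no match
2 → match
3 → no match
4 → match
5 → match
Total matched: 3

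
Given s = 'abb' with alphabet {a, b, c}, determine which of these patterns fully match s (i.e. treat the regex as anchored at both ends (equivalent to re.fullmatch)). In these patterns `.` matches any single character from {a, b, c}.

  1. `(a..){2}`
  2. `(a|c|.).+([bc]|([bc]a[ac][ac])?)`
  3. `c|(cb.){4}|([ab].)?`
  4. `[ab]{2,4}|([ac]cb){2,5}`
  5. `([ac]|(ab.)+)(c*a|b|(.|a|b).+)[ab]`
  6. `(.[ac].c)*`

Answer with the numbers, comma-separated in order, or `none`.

2, 4, 5

1 → no match
2 → match
3 → no match
4 → match
5 → match
6 → no match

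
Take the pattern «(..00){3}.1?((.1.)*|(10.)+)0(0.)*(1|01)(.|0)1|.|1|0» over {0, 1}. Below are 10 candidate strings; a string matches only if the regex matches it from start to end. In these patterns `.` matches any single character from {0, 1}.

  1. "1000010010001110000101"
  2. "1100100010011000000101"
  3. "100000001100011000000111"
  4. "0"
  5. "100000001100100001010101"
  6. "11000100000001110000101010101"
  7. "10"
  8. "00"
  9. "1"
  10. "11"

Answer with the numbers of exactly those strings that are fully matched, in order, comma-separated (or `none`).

1, 3, 4, 5, 6, 9

1 → match
2 → no match
3 → match
4 → match
5 → match
6 → match
7 → no match
8 → no match
9 → match
10 → no match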